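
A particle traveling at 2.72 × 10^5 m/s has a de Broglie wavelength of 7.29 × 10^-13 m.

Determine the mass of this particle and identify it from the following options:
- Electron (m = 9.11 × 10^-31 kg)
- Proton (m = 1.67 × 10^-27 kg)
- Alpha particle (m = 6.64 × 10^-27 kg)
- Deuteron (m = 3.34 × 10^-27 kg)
The particle is a deuteron.

From λ = h/(mv), solve for mass:

m = h/(λv)
m = (6.626 × 10^-34 J·s) / (7.29 × 10^-13 m × 2.72 × 10^5 m/s)
m = 3.34 × 10^-27 kg

Comparing with the listed masses, this is closest to a deuteron.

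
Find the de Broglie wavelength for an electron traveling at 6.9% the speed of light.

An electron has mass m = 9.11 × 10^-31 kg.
3.52 × 10^-11 m

Using the de Broglie relation λ = h/(mv):

v = 6.9% × c = 2.069 × 10^7 m/s

λ = h/(mv)
λ = (6.626 × 10^-34 J·s) / (9.11 × 10^-31 kg × 2.069 × 10^7 m/s)
λ = 3.52 × 10^-11 m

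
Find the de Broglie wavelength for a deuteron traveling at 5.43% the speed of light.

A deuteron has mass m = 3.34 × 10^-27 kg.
1.22 × 10^-14 m

Using the de Broglie relation λ = h/(mv):

v = 5.43% × c = 1.628 × 10^7 m/s

λ = h/(mv)
λ = (6.626 × 10^-34 J·s) / (3.34 × 10^-27 kg × 1.628 × 10^7 m/s)
λ = 1.22 × 10^-14 m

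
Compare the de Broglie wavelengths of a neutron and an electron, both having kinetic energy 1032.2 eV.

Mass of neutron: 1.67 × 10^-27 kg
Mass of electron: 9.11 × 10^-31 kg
The electron has the longer wavelength.

Using λ = h/√(2mKE):

For neutron: λ₁ = h/√(2m₁KE) = 8.92 × 10^-13 m
For electron: λ₂ = h/√(2m₂KE) = 3.82 × 10^-11 m

Since λ ∝ 1/√m at constant kinetic energy, the lighter particle has the longer wavelength.

The electron has the longer de Broglie wavelength.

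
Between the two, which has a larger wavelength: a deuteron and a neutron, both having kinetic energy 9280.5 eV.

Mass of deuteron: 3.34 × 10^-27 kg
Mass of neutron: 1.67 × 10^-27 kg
The neutron has the longer wavelength.

Using λ = h/√(2mKE):

For deuteron: λ₁ = h/√(2m₁KE) = 2.10 × 10^-13 m
For neutron: λ₂ = h/√(2m₂KE) = 2.97 × 10^-13 m

Since λ ∝ 1/√m at constant kinetic energy, the lighter particle has the longer wavelength.

The neutron has the longer de Broglie wavelength.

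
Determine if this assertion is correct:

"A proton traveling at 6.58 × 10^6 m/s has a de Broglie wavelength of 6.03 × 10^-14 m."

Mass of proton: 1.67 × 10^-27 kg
True

The claim is correct.

Using λ = h/(mv):
λ = (6.626 × 10^-34 J·s) / (1.67 × 10^-27 kg × 6.58 × 10^6 m/s)
λ = 6.03 × 10^-14 m

This matches the claimed value.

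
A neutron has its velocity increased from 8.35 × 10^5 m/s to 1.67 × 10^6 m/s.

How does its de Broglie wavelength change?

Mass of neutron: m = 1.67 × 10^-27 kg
The wavelength decreases by a factor of 2.

Using λ = h/(mv):

Initial wavelength: λ₁ = h/(mv₁) = 4.75 × 10^-13 m
Final wavelength: λ₂ = h/(mv₂) = 2.38 × 10^-13 m

Since λ ∝ 1/v, when velocity increases by a factor of 2, the wavelength decreases by a factor of 2.

λ₂/λ₁ = v₁/v₂ = 1/2

The wavelength decreases by a factor of 2.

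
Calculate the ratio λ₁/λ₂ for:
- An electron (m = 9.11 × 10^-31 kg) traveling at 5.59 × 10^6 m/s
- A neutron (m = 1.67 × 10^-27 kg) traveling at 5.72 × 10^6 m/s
λ₁/λ₂ = 1.88 × 10^3

Using λ = h/(mv):

λ₁ = h/(m₁v₁) = 1.30 × 10^-10 m
λ₂ = h/(m₂v₂) = 6.94 × 10^-14 m

Ratio λ₁/λ₂ = (m₂v₂)/(m₁v₁)
         = (1.67 × 10^-27 kg × 5.72 × 10^6 m/s) / (9.11 × 10^-31 kg × 5.59 × 10^6 m/s)
         = 1.88 × 10^3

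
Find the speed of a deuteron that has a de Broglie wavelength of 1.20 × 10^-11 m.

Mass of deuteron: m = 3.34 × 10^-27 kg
1.65 × 10^4 m/s

From the de Broglie relation λ = h/(mv), we solve for v:

v = h/(mλ)
v = (6.626 × 10^-34 J·s) / (3.34 × 10^-27 kg × 1.20 × 10^-11 m)
v = 1.65 × 10^4 m/s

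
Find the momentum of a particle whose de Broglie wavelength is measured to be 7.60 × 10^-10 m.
8.72 × 10^-25 kg·m/s

From the de Broglie relation λ = h/p, we solve for p:

p = h/λ
p = (6.626 × 10^-34 J·s) / (7.60 × 10^-10 m)
p = 8.72 × 10^-25 kg·m/s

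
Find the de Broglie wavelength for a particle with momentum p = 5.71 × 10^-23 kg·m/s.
1.16 × 10^-11 m

Using the de Broglie relation λ = h/p:

λ = h/p
λ = (6.626 × 10^-34 J·s) / (5.71 × 10^-23 kg·m/s)
λ = 1.16 × 10^-11 m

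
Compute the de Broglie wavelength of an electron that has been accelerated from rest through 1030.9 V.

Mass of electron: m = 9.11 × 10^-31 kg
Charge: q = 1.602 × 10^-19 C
3.82 × 10^-11 m

When a particle is accelerated through voltage V, it gains kinetic energy KE = qV.

The de Broglie wavelength is then λ = h/√(2mqV):

λ = h/√(2mqV)
λ = (6.626 × 10^-34 J·s) / √(2 × 9.11 × 10^-31 kg × 1.602 × 10^-19 C × 1030.9 V)
λ = 3.82 × 10^-11 m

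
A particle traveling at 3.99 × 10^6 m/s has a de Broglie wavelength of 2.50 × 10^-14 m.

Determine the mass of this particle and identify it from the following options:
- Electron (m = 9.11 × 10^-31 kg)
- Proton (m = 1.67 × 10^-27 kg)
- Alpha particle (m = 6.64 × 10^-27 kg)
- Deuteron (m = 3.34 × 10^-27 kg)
The particle is an alpha particle.

From λ = h/(mv), solve for mass:

m = h/(λv)
m = (6.626 × 10^-34 J·s) / (2.50 × 10^-14 m × 3.99 × 10^6 m/s)
m = 6.64 × 10^-27 kg

Comparing with the listed masses, this is closest to an alpha particle.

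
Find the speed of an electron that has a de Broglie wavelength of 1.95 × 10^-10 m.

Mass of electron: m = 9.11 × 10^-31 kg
3.73 × 10^6 m/s

From the de Broglie relation λ = h/(mv), we solve for v:

v = h/(mλ)
v = (6.626 × 10^-34 J·s) / (9.11 × 10^-31 kg × 1.95 × 10^-10 m)
v = 3.73 × 10^6 m/s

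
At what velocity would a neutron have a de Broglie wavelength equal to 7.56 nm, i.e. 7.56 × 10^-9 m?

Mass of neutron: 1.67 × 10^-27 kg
5.25 × 10^1 m/s

From λ = h/(mv), solve for v:

v = h/(mλ)
v = (6.626 × 10^-34 J·s) / (1.67 × 10^-27 kg × 7.56 × 10^-9 m)
v = 5.25 × 10^1 m/s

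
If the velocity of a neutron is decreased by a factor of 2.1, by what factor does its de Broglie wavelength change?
The wavelength increases by a factor of 2.1.

From λ = h/(mv), the wavelength is inversely proportional to velocity:

λ ∝ 1/v

If v → v/2.1, then λ → 2.1λ

When velocity is decreased by a factor of 2.1, the wavelength increases by a factor of 2.1.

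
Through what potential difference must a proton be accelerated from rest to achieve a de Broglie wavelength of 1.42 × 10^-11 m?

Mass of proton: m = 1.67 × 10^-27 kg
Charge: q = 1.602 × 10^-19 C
4.07 V

From λ = h/√(2mqV), we solve for V:

λ² = h²/(2mqV)
V = h²/(2mqλ²)
V = (6.626 × 10^-34 J·s)² / (2 × 1.67 × 10^-27 kg × 1.602 × 10^-19 C × (1.42 × 10^-11 m)²)
V = 4.07 V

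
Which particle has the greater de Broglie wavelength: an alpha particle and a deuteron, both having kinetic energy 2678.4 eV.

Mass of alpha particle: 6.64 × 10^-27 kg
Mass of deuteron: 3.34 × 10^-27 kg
The deuteron has the longer wavelength.

Using λ = h/√(2mKE):

For alpha particle: λ₁ = h/√(2m₁KE) = 2.78 × 10^-13 m
For deuteron: λ₂ = h/√(2m₂KE) = 3.91 × 10^-13 m

Since λ ∝ 1/√m at constant kinetic energy, the lighter particle has the longer wavelength.

The deuteron has the longer de Broglie wavelength.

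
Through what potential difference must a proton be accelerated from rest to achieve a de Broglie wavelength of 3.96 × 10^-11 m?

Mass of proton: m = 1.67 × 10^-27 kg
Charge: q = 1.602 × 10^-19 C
5.23 × 10^-1 V

From λ = h/√(2mqV), we solve for V:

λ² = h²/(2mqV)
V = h²/(2mqλ²)
V = (6.626 × 10^-34 J·s)² / (2 × 1.67 × 10^-27 kg × 1.602 × 10^-19 C × (3.96 × 10^-11 m)²)
V = 5.23 × 10^-1 V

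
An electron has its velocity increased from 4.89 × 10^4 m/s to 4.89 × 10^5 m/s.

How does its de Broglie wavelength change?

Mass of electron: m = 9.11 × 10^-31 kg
The wavelength decreases by a factor of 10.

Using λ = h/(mv):

Initial wavelength: λ₁ = h/(mv₁) = 1.49 × 10^-8 m
Final wavelength: λ₂ = h/(mv₂) = 1.49 × 10^-9 m

Since λ ∝ 1/v, when velocity increases by a factor of 10, the wavelength decreases by a factor of 10.

λ₂/λ₁ = v₁/v₂ = 1/10

The wavelength decreases by a factor of 10.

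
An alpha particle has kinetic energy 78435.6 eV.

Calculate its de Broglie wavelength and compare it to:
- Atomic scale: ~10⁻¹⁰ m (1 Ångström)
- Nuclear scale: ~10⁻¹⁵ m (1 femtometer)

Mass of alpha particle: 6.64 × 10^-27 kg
λ = 5.13 × 10^-14 m, which is between nuclear and atomic scales.

Using λ = h/√(2mKE):

KE = 78435.6 eV = 1.257 × 10^-14 J

λ = h/√(2mKE)
λ = (6.626 × 10^-34 J·s) / √(2 × 6.64 × 10^-27 kg × 1.257 × 10^-14 J)
λ = 5.13 × 10^-14 m

Comparison:
- Atomic scale (10⁻¹⁰ m): λ is 0.00051× this size
- Nuclear scale (10⁻¹⁵ m): λ is 51× this size

The wavelength is between nuclear and atomic scales.

This wavelength is appropriate for probing atomic structure but too large for nuclear physics experiments.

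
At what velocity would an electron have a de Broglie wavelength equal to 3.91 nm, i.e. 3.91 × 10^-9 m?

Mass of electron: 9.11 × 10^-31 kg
1.86 × 10^5 m/s

From λ = h/(mv), solve for v:

v = h/(mλ)
v = (6.626 × 10^-34 J·s) / (9.11 × 10^-31 kg × 3.91 × 10^-9 m)
v = 1.86 × 10^5 m/s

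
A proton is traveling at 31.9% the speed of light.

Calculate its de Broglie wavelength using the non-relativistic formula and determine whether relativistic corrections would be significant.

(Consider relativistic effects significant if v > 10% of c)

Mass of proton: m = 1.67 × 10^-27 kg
Yes, relativistic corrections are needed.

Using the non-relativistic de Broglie formula λ = h/(mv):

v = 31.9% × c = 9.563 × 10^7 m/s

λ = h/(mv)
λ = (6.626 × 10^-34 J·s) / (1.67 × 10^-27 kg × 9.563 × 10^7 m/s)
λ = 4.15 × 10^-15 m

Since v = 31.9% of c > 10% of c, relativistic corrections ARE significant and the actual wavelength would differ from this non-relativistic estimate.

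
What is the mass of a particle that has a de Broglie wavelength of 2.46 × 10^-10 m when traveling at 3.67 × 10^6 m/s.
7.34 × 10^-31 kg

From the de Broglie relation λ = h/(mv), we solve for m:

m = h/(λv)
m = (6.626 × 10^-34 J·s) / (2.46 × 10^-10 m × 3.67 × 10^6 m/s)
m = 7.34 × 10^-31 kg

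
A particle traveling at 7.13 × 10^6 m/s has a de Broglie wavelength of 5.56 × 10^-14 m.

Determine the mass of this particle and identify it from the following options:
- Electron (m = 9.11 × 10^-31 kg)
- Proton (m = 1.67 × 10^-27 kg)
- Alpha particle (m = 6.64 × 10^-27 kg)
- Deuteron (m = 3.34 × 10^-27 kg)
The particle is a proton.

From λ = h/(mv), solve for mass:

m = h/(λv)
m = (6.626 × 10^-34 J·s) / (5.56 × 10^-14 m × 7.13 × 10^6 m/s)
m = 1.67 × 10^-27 kg

Comparing with the listed masses, this is closest to a proton.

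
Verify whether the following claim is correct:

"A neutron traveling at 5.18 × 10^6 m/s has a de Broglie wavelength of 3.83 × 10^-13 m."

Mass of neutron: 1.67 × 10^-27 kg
False

The claim is incorrect.

Using λ = h/(mv):
λ = (6.626 × 10^-34 J·s) / (1.67 × 10^-27 kg × 5.18 × 10^6 m/s)
λ = 7.66 × 10^-14 m

The actual wavelength differs from the claimed 3.83 × 10^-13 m.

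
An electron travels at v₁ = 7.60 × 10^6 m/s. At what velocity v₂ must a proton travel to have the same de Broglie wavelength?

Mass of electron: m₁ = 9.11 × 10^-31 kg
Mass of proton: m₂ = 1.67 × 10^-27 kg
v₂ = 4.15 × 10^3 m/s

For equal de Broglie wavelengths: λ₁ = λ₂

h/(m₁v₁) = h/(m₂v₂)
m₁v₁ = m₂v₂
v₂ = v₁ · (m₁/m₂)

v₂ = 7.60 × 10^6 m/s × (9.11 × 10^-31 kg / 1.67 × 10^-27 kg)
v₂ = 4.15 × 10^3 m/s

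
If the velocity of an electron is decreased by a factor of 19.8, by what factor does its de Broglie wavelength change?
The wavelength increases by a factor of 19.8.

From λ = h/(mv), the wavelength is inversely proportional to velocity:

λ ∝ 1/v

If v → v/19.8, then λ → 19.8λ

When velocity is decreased by a factor of 19.8, the wavelength increases by a factor of 19.8.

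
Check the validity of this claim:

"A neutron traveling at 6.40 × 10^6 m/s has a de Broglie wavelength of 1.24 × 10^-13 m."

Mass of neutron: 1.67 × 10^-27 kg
False

The claim is incorrect.

Using λ = h/(mv):
λ = (6.626 × 10^-34 J·s) / (1.67 × 10^-27 kg × 6.40 × 10^6 m/s)
λ = 6.20 × 10^-14 m

The actual wavelength differs from the claimed 1.24 × 10^-13 m.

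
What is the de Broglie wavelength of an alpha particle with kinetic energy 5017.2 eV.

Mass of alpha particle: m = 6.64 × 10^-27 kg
2.03 × 10^-13 m

Using λ = h/√(2mKE):

First convert KE to Joules: KE = 5017.2 eV = 8.038 × 10^-16 J

λ = h/√(2mKE)
λ = (6.626 × 10^-34 J·s) / √(2 × 6.64 × 10^-27 kg × 8.038 × 10^-16 J)
λ = 2.03 × 10^-13 m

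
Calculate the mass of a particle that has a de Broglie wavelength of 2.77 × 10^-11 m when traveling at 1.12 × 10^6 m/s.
2.14 × 10^-29 kg

From the de Broglie relation λ = h/(mv), we solve for m:

m = h/(λv)
m = (6.626 × 10^-34 J·s) / (2.77 × 10^-11 m × 1.12 × 10^6 m/s)
m = 2.14 × 10^-29 kg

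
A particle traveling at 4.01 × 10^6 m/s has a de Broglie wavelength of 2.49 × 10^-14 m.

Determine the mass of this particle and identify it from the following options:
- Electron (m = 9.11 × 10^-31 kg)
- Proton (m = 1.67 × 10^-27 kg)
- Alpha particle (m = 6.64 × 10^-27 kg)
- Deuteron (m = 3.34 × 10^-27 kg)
The particle is an alpha particle.

From λ = h/(mv), solve for mass:

m = h/(λv)
m = (6.626 × 10^-34 J·s) / (2.49 × 10^-14 m × 4.01 × 10^6 m/s)
m = 6.64 × 10^-27 kg

Comparing with the listed masses, this is closest to an alpha particle.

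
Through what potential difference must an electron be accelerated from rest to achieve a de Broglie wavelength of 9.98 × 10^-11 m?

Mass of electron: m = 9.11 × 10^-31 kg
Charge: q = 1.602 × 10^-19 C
151 V

From λ = h/√(2mqV), we solve for V:

λ² = h²/(2mqV)
V = h²/(2mqλ²)
V = (6.626 × 10^-34 J·s)² / (2 × 9.11 × 10^-31 kg × 1.602 × 10^-19 C × (9.98 × 10^-11 m)²)
V = 151 V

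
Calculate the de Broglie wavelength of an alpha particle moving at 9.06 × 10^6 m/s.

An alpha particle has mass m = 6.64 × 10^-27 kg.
1.10 × 10^-14 m

Using the de Broglie relation λ = h/(mv):

λ = h/(mv)
λ = (6.626 × 10^-34 J·s) / (6.64 × 10^-27 kg × 9.06 × 10^6 m/s)
λ = 1.10 × 10^-14 m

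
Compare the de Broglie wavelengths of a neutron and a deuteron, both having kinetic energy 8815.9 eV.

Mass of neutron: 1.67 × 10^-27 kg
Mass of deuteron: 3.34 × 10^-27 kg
The neutron has the longer wavelength.

Using λ = h/√(2mKE):

For neutron: λ₁ = h/√(2m₁KE) = 3.05 × 10^-13 m
For deuteron: λ₂ = h/√(2m₂KE) = 2.16 × 10^-13 m

Since λ ∝ 1/√m at constant kinetic energy, the lighter particle has the longer wavelength.

The neutron has the longer de Broglie wavelength.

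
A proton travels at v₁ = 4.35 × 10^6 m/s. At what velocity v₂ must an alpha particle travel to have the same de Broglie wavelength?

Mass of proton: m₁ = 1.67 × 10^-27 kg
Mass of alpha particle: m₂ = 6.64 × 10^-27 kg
v₂ = 1.09 × 10^6 m/s

For equal de Broglie wavelengths: λ₁ = λ₂

h/(m₁v₁) = h/(m₂v₂)
m₁v₁ = m₂v₂
v₂ = v₁ · (m₁/m₂)

v₂ = 4.35 × 10^6 m/s × (1.67 × 10^-27 kg / 6.64 × 10^-27 kg)
v₂ = 1.09 × 10^6 m/s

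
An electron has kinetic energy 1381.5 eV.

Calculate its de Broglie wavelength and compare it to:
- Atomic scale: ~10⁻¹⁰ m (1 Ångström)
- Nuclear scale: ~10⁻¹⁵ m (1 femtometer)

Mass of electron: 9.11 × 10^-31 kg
λ = 3.30 × 10^-11 m, which is between nuclear and atomic scales.

Using λ = h/√(2mKE):

KE = 1381.5 eV = 2.213 × 10^-16 J

λ = h/√(2mKE)
λ = (6.626 × 10^-34 J·s) / √(2 × 9.11 × 10^-31 kg × 2.213 × 10^-16 J)
λ = 3.30 × 10^-11 m

Comparison:
- Atomic scale (10⁻¹⁰ m): λ is 0.33× this size
- Nuclear scale (10⁻¹⁵ m): λ is 3.3e+04× this size

The wavelength is between nuclear and atomic scales.

This wavelength is appropriate for probing atomic structure but too large for nuclear physics experiments.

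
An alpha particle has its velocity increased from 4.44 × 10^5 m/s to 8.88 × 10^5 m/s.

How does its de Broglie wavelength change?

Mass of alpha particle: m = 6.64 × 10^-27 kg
The wavelength decreases by a factor of 2.

Using λ = h/(mv):

Initial wavelength: λ₁ = h/(mv₁) = 2.25 × 10^-13 m
Final wavelength: λ₂ = h/(mv₂) = 1.12 × 10^-13 m

Since λ ∝ 1/v, when velocity increases by a factor of 2, the wavelength decreases by a factor of 2.

λ₂/λ₁ = v₁/v₂ = 1/2

The wavelength decreases by a factor of 2.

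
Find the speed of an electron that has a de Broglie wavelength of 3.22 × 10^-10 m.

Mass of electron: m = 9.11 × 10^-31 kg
2.26 × 10^6 m/s

From the de Broglie relation λ = h/(mv), we solve for v:

v = h/(mλ)
v = (6.626 × 10^-34 J·s) / (9.11 × 10^-31 kg × 3.22 × 10^-10 m)
v = 2.26 × 10^6 m/s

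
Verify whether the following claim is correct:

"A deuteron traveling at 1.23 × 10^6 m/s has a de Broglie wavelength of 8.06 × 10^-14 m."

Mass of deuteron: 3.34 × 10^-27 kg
False

The claim is incorrect.

Using λ = h/(mv):
λ = (6.626 × 10^-34 J·s) / (3.34 × 10^-27 kg × 1.23 × 10^6 m/s)
λ = 1.61 × 10^-13 m

The actual wavelength differs from the claimed 8.06 × 10^-14 m.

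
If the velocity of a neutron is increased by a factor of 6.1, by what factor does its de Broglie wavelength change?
The wavelength decreases by a factor of 6.1.

From λ = h/(mv), the wavelength is inversely proportional to velocity:

λ ∝ 1/v

If v → 6.1v, then λ → λ/6.1

When velocity is increased by a factor of 6.1, the wavelength decreases by a factor of 6.1.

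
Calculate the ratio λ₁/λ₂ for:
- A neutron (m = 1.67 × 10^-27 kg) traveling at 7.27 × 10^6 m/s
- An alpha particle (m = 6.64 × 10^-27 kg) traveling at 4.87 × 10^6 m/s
λ₁/λ₂ = 2.66

Using λ = h/(mv):

λ₁ = h/(m₁v₁) = 5.46 × 10^-14 m
λ₂ = h/(m₂v₂) = 2.05 × 10^-14 m

Ratio λ₁/λ₂ = (m₂v₂)/(m₁v₁)
         = (6.64 × 10^-27 kg × 4.87 × 10^6 m/s) / (1.67 × 10^-27 kg × 7.27 × 10^6 m/s)
         = 2.66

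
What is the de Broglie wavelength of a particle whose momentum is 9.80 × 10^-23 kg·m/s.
6.76 × 10^-12 m

Using the de Broglie relation λ = h/p:

λ = h/p
λ = (6.626 × 10^-34 J·s) / (9.80 × 10^-23 kg·m/s)
λ = 6.76 × 10^-12 m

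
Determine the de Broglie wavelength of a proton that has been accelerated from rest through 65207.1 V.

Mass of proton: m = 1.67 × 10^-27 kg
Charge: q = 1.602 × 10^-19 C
1.12 × 10^-13 m

When a particle is accelerated through voltage V, it gains kinetic energy KE = qV.

The de Broglie wavelength is then λ = h/√(2mqV):

λ = h/√(2mqV)
λ = (6.626 × 10^-34 J·s) / √(2 × 1.67 × 10^-27 kg × 1.602 × 10^-19 C × 65207.1 V)
λ = 1.12 × 10^-13 m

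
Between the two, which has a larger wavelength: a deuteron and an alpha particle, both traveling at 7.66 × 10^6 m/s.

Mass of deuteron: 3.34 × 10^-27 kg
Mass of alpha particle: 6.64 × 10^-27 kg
The deuteron has the longer wavelength.

Using λ = h/(mv), since both particles have the same velocity, the wavelength depends only on mass.

For deuteron: λ₁ = h/(m₁v) = 2.59 × 10^-14 m
For alpha particle: λ₂ = h/(m₂v) = 1.30 × 10^-14 m

Since λ ∝ 1/m at constant velocity, the lighter particle has the longer wavelength.

The deuteron has the longer de Broglie wavelength.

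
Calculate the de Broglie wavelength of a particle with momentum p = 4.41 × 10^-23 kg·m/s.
1.50 × 10^-11 m

Using the de Broglie relation λ = h/p:

λ = h/p
λ = (6.626 × 10^-34 J·s) / (4.41 × 10^-23 kg·m/s)
λ = 1.50 × 10^-11 m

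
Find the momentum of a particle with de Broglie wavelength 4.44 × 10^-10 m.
1.49 × 10^-24 kg·m/s

From the de Broglie relation λ = h/p, we solve for p:

p = h/λ
p = (6.626 × 10^-34 J·s) / (4.44 × 10^-10 m)
p = 1.49 × 10^-24 kg·m/s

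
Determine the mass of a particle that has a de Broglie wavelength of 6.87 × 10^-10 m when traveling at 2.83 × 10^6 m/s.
3.41 × 10^-31 kg

From the de Broglie relation λ = h/(mv), we solve for m:

m = h/(λv)
m = (6.626 × 10^-34 J·s) / (6.87 × 10^-10 m × 2.83 × 10^6 m/s)
m = 3.41 × 10^-31 kg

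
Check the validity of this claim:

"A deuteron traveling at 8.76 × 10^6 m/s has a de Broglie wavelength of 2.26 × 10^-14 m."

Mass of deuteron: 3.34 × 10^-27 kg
True

The claim is correct.

Using λ = h/(mv):
λ = (6.626 × 10^-34 J·s) / (3.34 × 10^-27 kg × 8.76 × 10^6 m/s)
λ = 2.26 × 10^-14 m

This matches the claimed value.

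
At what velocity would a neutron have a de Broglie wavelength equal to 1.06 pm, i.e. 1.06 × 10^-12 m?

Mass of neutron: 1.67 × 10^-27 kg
3.74 × 10^5 m/s

From λ = h/(mv), solve for v:

v = h/(mλ)
v = (6.626 × 10^-34 J·s) / (1.67 × 10^-27 kg × 1.06 × 10^-12 m)
v = 3.74 × 10^5 m/s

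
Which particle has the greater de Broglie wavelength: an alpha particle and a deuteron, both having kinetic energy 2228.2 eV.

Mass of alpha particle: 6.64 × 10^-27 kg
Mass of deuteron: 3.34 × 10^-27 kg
The deuteron has the longer wavelength.

Using λ = h/√(2mKE):

For alpha particle: λ₁ = h/√(2m₁KE) = 3.04 × 10^-13 m
For deuteron: λ₂ = h/√(2m₂KE) = 4.29 × 10^-13 m

Since λ ∝ 1/√m at constant kinetic energy, the lighter particle has the longer wavelength.

The deuteron has the longer de Broglie wavelength.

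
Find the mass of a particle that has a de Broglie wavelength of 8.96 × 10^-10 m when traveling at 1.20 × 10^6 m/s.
6.16 × 10^-31 kg

From the de Broglie relation λ = h/(mv), we solve for m:

m = h/(λv)
m = (6.626 × 10^-34 J·s) / (8.96 × 10^-10 m × 1.20 × 10^6 m/s)
m = 6.16 × 10^-31 kg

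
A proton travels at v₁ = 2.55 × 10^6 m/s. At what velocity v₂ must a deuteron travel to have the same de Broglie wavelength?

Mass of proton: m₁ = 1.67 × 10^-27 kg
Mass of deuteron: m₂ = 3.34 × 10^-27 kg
v₂ = 1.28 × 10^6 m/s

For equal de Broglie wavelengths: λ₁ = λ₂

h/(m₁v₁) = h/(m₂v₂)
m₁v₁ = m₂v₂
v₂ = v₁ · (m₁/m₂)

v₂ = 2.55 × 10^6 m/s × (1.67 × 10^-27 kg / 3.34 × 10^-27 kg)
v₂ = 1.28 × 10^6 m/s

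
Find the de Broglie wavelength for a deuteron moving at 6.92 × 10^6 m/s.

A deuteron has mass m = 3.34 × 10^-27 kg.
2.87 × 10^-14 m

Using the de Broglie relation λ = h/(mv):

λ = h/(mv)
λ = (6.626 × 10^-34 J·s) / (3.34 × 10^-27 kg × 6.92 × 10^6 m/s)
λ = 2.87 × 10^-14 m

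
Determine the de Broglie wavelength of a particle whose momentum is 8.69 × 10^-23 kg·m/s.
7.62 × 10^-12 m

Using the de Broglie relation λ = h/p:

λ = h/p
λ = (6.626 × 10^-34 J·s) / (8.69 × 10^-23 kg·m/s)
λ = 7.62 × 10^-12 m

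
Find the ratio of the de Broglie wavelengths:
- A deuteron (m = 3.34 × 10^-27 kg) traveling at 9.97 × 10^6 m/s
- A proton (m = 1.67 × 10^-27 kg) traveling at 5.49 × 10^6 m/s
λ₁/λ₂ = 0.275

Using λ = h/(mv):

λ₁ = h/(m₁v₁) = 1.99 × 10^-14 m
λ₂ = h/(m₂v₂) = 7.23 × 10^-14 m

Ratio λ₁/λ₂ = (m₂v₂)/(m₁v₁)
         = (1.67 × 10^-27 kg × 5.49 × 10^6 m/s) / (3.34 × 10^-27 kg × 9.97 × 10^6 m/s)
         = 0.275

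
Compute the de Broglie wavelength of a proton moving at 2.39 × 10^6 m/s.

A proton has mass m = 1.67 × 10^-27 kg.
1.66 × 10^-13 m

Using the de Broglie relation λ = h/(mv):

λ = h/(mv)
λ = (6.626 × 10^-34 J·s) / (1.67 × 10^-27 kg × 2.39 × 10^6 m/s)
λ = 1.66 × 10^-13 m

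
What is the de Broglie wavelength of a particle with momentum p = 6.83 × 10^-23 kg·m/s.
9.70 × 10^-12 m

Using the de Broglie relation λ = h/p:

λ = h/p
λ = (6.626 × 10^-34 J·s) / (6.83 × 10^-23 kg·m/s)
λ = 9.70 × 10^-12 m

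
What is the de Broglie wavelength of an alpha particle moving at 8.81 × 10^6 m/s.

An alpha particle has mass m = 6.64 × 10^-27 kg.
1.13 × 10^-14 m

Using the de Broglie relation λ = h/(mv):

λ = h/(mv)
λ = (6.626 × 10^-34 J·s) / (6.64 × 10^-27 kg × 8.81 × 10^6 m/s)
λ = 1.13 × 10^-14 m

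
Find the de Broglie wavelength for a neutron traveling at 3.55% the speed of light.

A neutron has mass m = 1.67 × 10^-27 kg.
3.73 × 10^-14 m

Using the de Broglie relation λ = h/(mv):

v = 3.55% × c = 1.064 × 10^7 m/s

λ = h/(mv)
λ = (6.626 × 10^-34 J·s) / (1.67 × 10^-27 kg × 1.064 × 10^7 m/s)
λ = 3.73 × 10^-14 m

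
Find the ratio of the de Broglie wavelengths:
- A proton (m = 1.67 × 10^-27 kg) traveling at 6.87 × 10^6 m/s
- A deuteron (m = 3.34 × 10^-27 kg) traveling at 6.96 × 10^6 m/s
λ₁/λ₂ = 2.03

Using λ = h/(mv):

λ₁ = h/(m₁v₁) = 5.78 × 10^-14 m
λ₂ = h/(m₂v₂) = 2.85 × 10^-14 m

Ratio λ₁/λ₂ = (m₂v₂)/(m₁v₁)
         = (3.34 × 10^-27 kg × 6.96 × 10^6 m/s) / (1.67 × 10^-27 kg × 6.87 × 10^6 m/s)
         = 2.03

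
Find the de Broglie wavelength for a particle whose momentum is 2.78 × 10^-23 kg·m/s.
2.38 × 10^-11 m

Using the de Broglie relation λ = h/p:

λ = h/p
λ = (6.626 × 10^-34 J·s) / (2.78 × 10^-23 kg·m/s)
λ = 2.38 × 10^-11 m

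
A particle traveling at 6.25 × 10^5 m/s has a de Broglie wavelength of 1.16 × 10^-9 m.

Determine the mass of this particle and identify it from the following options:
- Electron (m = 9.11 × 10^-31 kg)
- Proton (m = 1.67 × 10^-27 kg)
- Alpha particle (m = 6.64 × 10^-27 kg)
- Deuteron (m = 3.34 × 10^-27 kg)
The particle is an electron.

From λ = h/(mv), solve for mass:

m = h/(λv)
m = (6.626 × 10^-34 J·s) / (1.16 × 10^-9 m × 6.25 × 10^5 m/s)
m = 9.14 × 10^-31 kg

Comparing with the listed masses, this is closest to an electron.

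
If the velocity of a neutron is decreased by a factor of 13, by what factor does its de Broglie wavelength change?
The wavelength increases by a factor of 13.

From λ = h/(mv), the wavelength is inversely proportional to velocity:

λ ∝ 1/v

If v → v/13, then λ → 13λ

When velocity is decreased by a factor of 13, the wavelength increases by a factor of 13.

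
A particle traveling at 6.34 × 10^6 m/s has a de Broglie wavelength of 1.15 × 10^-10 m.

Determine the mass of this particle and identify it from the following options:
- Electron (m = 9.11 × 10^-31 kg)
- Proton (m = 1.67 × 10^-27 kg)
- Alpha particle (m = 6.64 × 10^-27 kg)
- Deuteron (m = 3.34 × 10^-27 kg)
The particle is an electron.

From λ = h/(mv), solve for mass:

m = h/(λv)
m = (6.626 × 10^-34 J·s) / (1.15 × 10^-10 m × 6.34 × 10^6 m/s)
m = 9.09 × 10^-31 kg

Comparing with the listed masses, this is closest to an electron.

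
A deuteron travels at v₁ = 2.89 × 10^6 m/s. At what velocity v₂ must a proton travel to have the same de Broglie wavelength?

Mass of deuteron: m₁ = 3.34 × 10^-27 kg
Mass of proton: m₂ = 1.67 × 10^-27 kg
v₂ = 5.78 × 10^6 m/s

For equal de Broglie wavelengths: λ₁ = λ₂

h/(m₁v₁) = h/(m₂v₂)
m₁v₁ = m₂v₂
v₂ = v₁ · (m₁/m₂)

v₂ = 2.89 × 10^6 m/s × (3.34 × 10^-27 kg / 1.67 × 10^-27 kg)
v₂ = 5.78 × 10^6 m/s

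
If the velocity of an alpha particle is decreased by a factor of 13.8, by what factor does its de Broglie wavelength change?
The wavelength increases by a factor of 13.8.

From λ = h/(mv), the wavelength is inversely proportional to velocity:

λ ∝ 1/v

If v → v/13.8, then λ → 13.8λ

When velocity is decreased by a factor of 13.8, the wavelength increases by a factor of 13.8.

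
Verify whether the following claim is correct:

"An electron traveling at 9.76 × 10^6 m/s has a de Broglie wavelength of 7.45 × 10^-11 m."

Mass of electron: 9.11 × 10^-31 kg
True

The claim is correct.

Using λ = h/(mv):
λ = (6.626 × 10^-34 J·s) / (9.11 × 10^-31 kg × 9.76 × 10^6 m/s)
λ = 7.45 × 10^-11 m

This matches the claimed value.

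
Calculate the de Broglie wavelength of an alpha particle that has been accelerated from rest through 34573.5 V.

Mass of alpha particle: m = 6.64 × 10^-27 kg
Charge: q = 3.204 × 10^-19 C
5.46 × 10^-14 m

When a particle is accelerated through voltage V, it gains kinetic energy KE = qV.

The de Broglie wavelength is then λ = h/√(2mqV):

λ = h/√(2mqV)
λ = (6.626 × 10^-34 J·s) / √(2 × 6.64 × 10^-27 kg × 3.204 × 10^-19 C × 34573.5 V)
λ = 5.46 × 10^-14 m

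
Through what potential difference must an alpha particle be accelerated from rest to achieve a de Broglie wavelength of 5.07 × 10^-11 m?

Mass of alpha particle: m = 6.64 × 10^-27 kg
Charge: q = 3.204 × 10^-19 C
4.01 × 10^-2 V

From λ = h/√(2mqV), we solve for V:

λ² = h²/(2mqV)
V = h²/(2mqλ²)
V = (6.626 × 10^-34 J·s)² / (2 × 6.64 × 10^-27 kg × 3.204 × 10^-19 C × (5.07 × 10^-11 m)²)
V = 4.01 × 10^-2 V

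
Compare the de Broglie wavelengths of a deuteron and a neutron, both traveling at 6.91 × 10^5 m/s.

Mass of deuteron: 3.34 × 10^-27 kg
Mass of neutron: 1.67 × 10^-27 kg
The neutron has the longer wavelength.

Using λ = h/(mv), since both particles have the same velocity, the wavelength depends only on mass.

For deuteron: λ₁ = h/(m₁v) = 2.87 × 10^-13 m
For neutron: λ₂ = h/(m₂v) = 5.74 × 10^-13 m

Since λ ∝ 1/m at constant velocity, the lighter particle has the longer wavelength.

The neutron has the longer de Broglie wavelength.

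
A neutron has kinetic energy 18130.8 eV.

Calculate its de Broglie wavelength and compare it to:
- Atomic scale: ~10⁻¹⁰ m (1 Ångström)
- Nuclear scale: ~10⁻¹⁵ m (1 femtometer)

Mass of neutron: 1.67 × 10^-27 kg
λ = 2.13 × 10^-13 m, which is between nuclear and atomic scales.

Using λ = h/√(2mKE):

KE = 18130.8 eV = 2.905 × 10^-15 J

λ = h/√(2mKE)
λ = (6.626 × 10^-34 J·s) / √(2 × 1.67 × 10^-27 kg × 2.905 × 10^-15 J)
λ = 2.13 × 10^-13 m

Comparison:
- Atomic scale (10⁻¹⁰ m): λ is 0.0021× this size
- Nuclear scale (10⁻¹⁵ m): λ is 2.1e+02× this size

The wavelength is between nuclear and atomic scales.

This wavelength is appropriate for probing atomic structure but too large for nuclear physics experiments.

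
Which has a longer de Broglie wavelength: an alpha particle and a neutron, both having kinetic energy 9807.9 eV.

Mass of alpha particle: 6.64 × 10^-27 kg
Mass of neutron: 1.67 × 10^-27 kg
The neutron has the longer wavelength.

Using λ = h/√(2mKE):

For alpha particle: λ₁ = h/√(2m₁KE) = 1.45 × 10^-13 m
For neutron: λ₂ = h/√(2m₂KE) = 2.89 × 10^-13 m

Since λ ∝ 1/√m at constant kinetic energy, the lighter particle has the longer wavelength.

The neutron has the longer de Broglie wavelength.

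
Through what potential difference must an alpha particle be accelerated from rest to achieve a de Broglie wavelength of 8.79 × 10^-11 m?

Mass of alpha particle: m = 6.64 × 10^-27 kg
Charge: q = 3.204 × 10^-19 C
1.34 × 10^-2 V

From λ = h/√(2mqV), we solve for V:

λ² = h²/(2mqV)
V = h²/(2mqλ²)
V = (6.626 × 10^-34 J·s)² / (2 × 6.64 × 10^-27 kg × 3.204 × 10^-19 C × (8.79 × 10^-11 m)²)
V = 1.34 × 10^-2 V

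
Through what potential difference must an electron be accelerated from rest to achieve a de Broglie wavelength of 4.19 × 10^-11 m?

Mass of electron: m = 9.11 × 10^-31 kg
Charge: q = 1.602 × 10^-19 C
857 V

From λ = h/√(2mqV), we solve for V:

λ² = h²/(2mqV)
V = h²/(2mqλ²)
V = (6.626 × 10^-34 J·s)² / (2 × 9.11 × 10^-31 kg × 1.602 × 10^-19 C × (4.19 × 10^-11 m)²)
V = 857 V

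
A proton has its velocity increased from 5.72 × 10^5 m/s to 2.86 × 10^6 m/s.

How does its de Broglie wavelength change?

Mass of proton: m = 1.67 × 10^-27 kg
The wavelength decreases by a factor of 5.

Using λ = h/(mv):

Initial wavelength: λ₁ = h/(mv₁) = 6.94 × 10^-13 m
Final wavelength: λ₂ = h/(mv₂) = 1.39 × 10^-13 m

Since λ ∝ 1/v, when velocity increases by a factor of 5, the wavelength decreases by a factor of 5.

λ₂/λ₁ = v₁/v₂ = 1/5

The wavelength decreases by a factor of 5.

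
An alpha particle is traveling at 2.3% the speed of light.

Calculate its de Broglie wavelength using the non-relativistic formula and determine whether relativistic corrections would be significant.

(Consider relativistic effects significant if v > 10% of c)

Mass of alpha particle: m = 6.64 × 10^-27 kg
No, relativistic corrections are not needed.

Using the non-relativistic de Broglie formula λ = h/(mv):

v = 2.3% × c = 6.895 × 10^6 m/s

λ = h/(mv)
λ = (6.626 × 10^-34 J·s) / (6.64 × 10^-27 kg × 6.895 × 10^6 m/s)
λ = 1.45 × 10^-14 m

Since v = 2.3% of c < 10% of c, relativistic corrections are NOT significant and this non-relativistic result is a good approximation.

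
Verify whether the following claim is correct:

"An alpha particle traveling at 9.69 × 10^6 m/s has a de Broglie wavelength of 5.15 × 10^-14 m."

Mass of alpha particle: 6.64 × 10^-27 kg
False

The claim is incorrect.

Using λ = h/(mv):
λ = (6.626 × 10^-34 J·s) / (6.64 × 10^-27 kg × 9.69 × 10^6 m/s)
λ = 1.03 × 10^-14 m

The actual wavelength differs from the claimed 5.15 × 10^-14 m.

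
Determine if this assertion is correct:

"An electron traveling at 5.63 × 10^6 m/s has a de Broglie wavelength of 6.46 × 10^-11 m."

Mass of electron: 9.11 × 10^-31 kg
False

The claim is incorrect.

Using λ = h/(mv):
λ = (6.626 × 10^-34 J·s) / (9.11 × 10^-31 kg × 5.63 × 10^6 m/s)
λ = 1.29 × 10^-10 m

The actual wavelength differs from the claimed 6.46 × 10^-11 m.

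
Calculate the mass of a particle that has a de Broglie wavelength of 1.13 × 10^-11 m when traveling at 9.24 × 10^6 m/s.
6.35 × 10^-30 kg

From the de Broglie relation λ = h/(mv), we solve for m:

m = h/(λv)
m = (6.626 × 10^-34 J·s) / (1.13 × 10^-11 m × 9.24 × 10^6 m/s)
m = 6.35 × 10^-30 kg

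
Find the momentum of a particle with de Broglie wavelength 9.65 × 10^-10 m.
6.87 × 10^-25 kg·m/s

From the de Broglie relation λ = h/p, we solve for p:

p = h/λ
p = (6.626 × 10^-34 J·s) / (9.65 × 10^-10 m)
p = 6.87 × 10^-25 kg·m/s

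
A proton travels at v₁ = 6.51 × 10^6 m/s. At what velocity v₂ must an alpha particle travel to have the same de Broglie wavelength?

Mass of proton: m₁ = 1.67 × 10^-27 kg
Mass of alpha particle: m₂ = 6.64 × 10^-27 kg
v₂ = 1.64 × 10^6 m/s

For equal de Broglie wavelengths: λ₁ = λ₂

h/(m₁v₁) = h/(m₂v₂)
m₁v₁ = m₂v₂
v₂ = v₁ · (m₁/m₂)

v₂ = 6.51 × 10^6 m/s × (1.67 × 10^-27 kg / 6.64 × 10^-27 kg)
v₂ = 1.64 × 10^6 m/s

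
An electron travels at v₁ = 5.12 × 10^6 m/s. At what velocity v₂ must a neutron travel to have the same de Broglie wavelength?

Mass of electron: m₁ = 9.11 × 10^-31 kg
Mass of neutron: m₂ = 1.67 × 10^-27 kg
v₂ = 2.79 × 10^3 m/s

For equal de Broglie wavelengths: λ₁ = λ₂

h/(m₁v₁) = h/(m₂v₂)
m₁v₁ = m₂v₂
v₂ = v₁ · (m₁/m₂)

v₂ = 5.12 × 10^6 m/s × (9.11 × 10^-31 kg / 1.67 × 10^-27 kg)
v₂ = 2.79 × 10^3 m/s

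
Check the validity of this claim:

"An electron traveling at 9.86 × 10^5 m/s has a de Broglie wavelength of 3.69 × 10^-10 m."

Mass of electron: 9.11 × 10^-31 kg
False

The claim is incorrect.

Using λ = h/(mv):
λ = (6.626 × 10^-34 J·s) / (9.11 × 10^-31 kg × 9.86 × 10^5 m/s)
λ = 7.38 × 10^-10 m

The actual wavelength differs from the claimed 3.69 × 10^-10 m.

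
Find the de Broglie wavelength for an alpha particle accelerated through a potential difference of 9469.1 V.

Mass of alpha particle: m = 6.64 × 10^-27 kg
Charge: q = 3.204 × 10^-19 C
1.04 × 10^-13 m

When a particle is accelerated through voltage V, it gains kinetic energy KE = qV.

The de Broglie wavelength is then λ = h/√(2mqV):

λ = h/√(2mqV)
λ = (6.626 × 10^-34 J·s) / √(2 × 6.64 × 10^-27 kg × 3.204 × 10^-19 C × 9469.1 V)
λ = 1.04 × 10^-13 m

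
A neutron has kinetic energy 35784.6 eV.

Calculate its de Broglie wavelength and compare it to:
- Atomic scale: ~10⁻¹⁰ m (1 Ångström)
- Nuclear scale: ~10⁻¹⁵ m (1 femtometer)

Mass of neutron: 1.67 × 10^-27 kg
λ = 1.51 × 10^-13 m, which is between nuclear and atomic scales.

Using λ = h/√(2mKE):

KE = 35784.6 eV = 5.733 × 10^-15 J

λ = h/√(2mKE)
λ = (6.626 × 10^-34 J·s) / √(2 × 1.67 × 10^-27 kg × 5.733 × 10^-15 J)
λ = 1.51 × 10^-13 m

Comparison:
- Atomic scale (10⁻¹⁰ m): λ is 0.0015× this size
- Nuclear scale (10⁻¹⁵ m): λ is 1.5e+02× this size

The wavelength is between nuclear and atomic scales.

This wavelength is appropriate for probing atomic structure but too large for nuclear physics experiments.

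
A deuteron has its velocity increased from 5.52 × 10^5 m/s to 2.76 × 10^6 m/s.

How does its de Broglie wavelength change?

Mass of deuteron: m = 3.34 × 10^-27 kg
The wavelength decreases by a factor of 5.

Using λ = h/(mv):

Initial wavelength: λ₁ = h/(mv₁) = 3.59 × 10^-13 m
Final wavelength: λ₂ = h/(mv₂) = 7.19 × 10^-14 m

Since λ ∝ 1/v, when velocity increases by a factor of 5, the wavelength decreases by a factor of 5.

λ₂/λ₁ = v₁/v₂ = 1/5

The wavelength decreases by a factor of 5.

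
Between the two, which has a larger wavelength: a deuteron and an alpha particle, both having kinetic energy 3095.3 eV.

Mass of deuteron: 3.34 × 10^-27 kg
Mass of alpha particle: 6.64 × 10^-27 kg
The deuteron has the longer wavelength.

Using λ = h/√(2mKE):

For deuteron: λ₁ = h/√(2m₁KE) = 3.64 × 10^-13 m
For alpha particle: λ₂ = h/√(2m₂KE) = 2.58 × 10^-13 m

Since λ ∝ 1/√m at constant kinetic energy, the lighter particle has the longer wavelength.

The deuteron has the longer de Broglie wavelength.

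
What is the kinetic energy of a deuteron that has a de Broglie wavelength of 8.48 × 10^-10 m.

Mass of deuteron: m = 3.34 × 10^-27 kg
9.14 × 10^-23 J (or 5.70 × 10^-4 eV)

From λ = h/√(2mKE), we solve for KE:

λ² = h²/(2mKE)
KE = h²/(2mλ²)
KE = (6.626 × 10^-34 J·s)² / (2 × 3.34 × 10^-27 kg × (8.48 × 10^-10 m)²)
KE = 9.14 × 10^-23 J
KE = 5.70 × 10^-4 eV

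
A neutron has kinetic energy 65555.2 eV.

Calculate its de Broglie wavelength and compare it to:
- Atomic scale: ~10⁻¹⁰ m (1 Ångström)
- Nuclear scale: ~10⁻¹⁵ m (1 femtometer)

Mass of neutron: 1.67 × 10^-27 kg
λ = 1.12 × 10^-13 m, which is between nuclear and atomic scales.

Using λ = h/√(2mKE):

KE = 65555.2 eV = 1.050 × 10^-14 J

λ = h/√(2mKE)
λ = (6.626 × 10^-34 J·s) / √(2 × 1.67 × 10^-27 kg × 1.050 × 10^-14 J)
λ = 1.12 × 10^-13 m

Comparison:
- Atomic scale (10⁻¹⁰ m): λ is 0.0011× this size
- Nuclear scale (10⁻¹⁵ m): λ is 1.1e+02× this size

The wavelength is between nuclear and atomic scales.

This wavelength is appropriate for probing atomic structure but too large for nuclear physics experiments.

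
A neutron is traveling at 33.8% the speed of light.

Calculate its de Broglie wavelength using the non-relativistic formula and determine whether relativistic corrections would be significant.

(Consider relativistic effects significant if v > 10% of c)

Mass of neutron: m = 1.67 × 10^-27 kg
Yes, relativistic corrections are needed.

Using the non-relativistic de Broglie formula λ = h/(mv):

v = 33.8% × c = 1.013 × 10^8 m/s

λ = h/(mv)
λ = (6.626 × 10^-34 J·s) / (1.67 × 10^-27 kg × 1.013 × 10^8 m/s)
λ = 3.92 × 10^-15 m

Since v = 33.8% of c > 10% of c, relativistic corrections ARE significant and the actual wavelength would differ from this non-relativistic estimate.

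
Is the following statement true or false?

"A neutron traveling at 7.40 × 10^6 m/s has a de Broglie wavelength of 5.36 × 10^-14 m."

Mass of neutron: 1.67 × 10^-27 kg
True

The claim is correct.

Using λ = h/(mv):
λ = (6.626 × 10^-34 J·s) / (1.67 × 10^-27 kg × 7.40 × 10^6 m/s)
λ = 5.36 × 10^-14 m

This matches the claimed value.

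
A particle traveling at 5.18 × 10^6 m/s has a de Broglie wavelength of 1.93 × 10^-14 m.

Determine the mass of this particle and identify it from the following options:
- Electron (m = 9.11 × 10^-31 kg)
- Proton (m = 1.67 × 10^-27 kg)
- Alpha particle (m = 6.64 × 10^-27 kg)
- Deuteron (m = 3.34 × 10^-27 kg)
The particle is an alpha particle.

From λ = h/(mv), solve for mass:

m = h/(λv)
m = (6.626 × 10^-34 J·s) / (1.93 × 10^-14 m × 5.18 × 10^6 m/s)
m = 6.63 × 10^-27 kg

Comparing with the listed masses, this is closest to an alpha particle.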